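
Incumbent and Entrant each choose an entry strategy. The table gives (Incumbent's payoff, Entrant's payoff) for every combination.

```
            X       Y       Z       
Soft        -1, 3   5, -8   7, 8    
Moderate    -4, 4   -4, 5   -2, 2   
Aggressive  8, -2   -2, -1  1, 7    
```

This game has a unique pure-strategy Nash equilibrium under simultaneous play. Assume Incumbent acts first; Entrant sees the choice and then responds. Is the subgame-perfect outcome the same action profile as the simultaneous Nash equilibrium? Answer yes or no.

yes

Backward induction with Incumbent moving first.
- Soft → Entrant plays Z (best of 3, -8, 8); Incumbent gets 7.
- Moderate → Entrant plays Y (best of 4, 5, 2); Incumbent gets -4.
- Aggressive → Entrant plays Z (best of -2, -1, 7); Incumbent gets 1.
Incumbent's induced payoffs are 7, -4, 1, so Incumbent commits to Soft. Subgame-perfect outcome: (Soft, Z) with payoffs (7, 8).
For the simultaneous game, intersect best replies.
Incumbent's best replies: X→Aggressive; Y→Soft; Z→Soft.
Entrant's best replies: Soft→Z; Moderate→Y; Aggressive→Z.
Only (Soft, Z) has each player best-responding; Nash payoffs (7, 8).
Sequential outcome (Soft, Z) coincides with the Nash profile (Soft, Z).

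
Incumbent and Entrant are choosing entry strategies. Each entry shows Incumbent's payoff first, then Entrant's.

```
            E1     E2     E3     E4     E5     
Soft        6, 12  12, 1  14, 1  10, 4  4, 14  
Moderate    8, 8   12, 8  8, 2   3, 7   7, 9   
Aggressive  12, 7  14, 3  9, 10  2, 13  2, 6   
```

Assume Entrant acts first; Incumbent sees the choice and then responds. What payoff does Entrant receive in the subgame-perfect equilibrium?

9

Solve by backward induction (Entrant leads).
- E1 → Incumbent plays Aggressive (best of 6, 8, 12); Entrant gets 7.
- E2 → Incumbent plays Aggressive (best of 12, 12, 14); Entrant gets 3.
- E3 → Incumbent plays Soft (best of 14, 8, 9); Entrant gets 1.
- E4 → Incumbent plays Soft (best of 10, 3, 2); Entrant gets 4.
- E5 → Incumbent plays Moderate (best of 4, 7, 2); Entrant gets 9.
Maximizing over 7, 3, 1, 4, 9, Entrant chooses E5. Subgame-perfect outcome: (Moderate, E5) with payoffs (7, 9).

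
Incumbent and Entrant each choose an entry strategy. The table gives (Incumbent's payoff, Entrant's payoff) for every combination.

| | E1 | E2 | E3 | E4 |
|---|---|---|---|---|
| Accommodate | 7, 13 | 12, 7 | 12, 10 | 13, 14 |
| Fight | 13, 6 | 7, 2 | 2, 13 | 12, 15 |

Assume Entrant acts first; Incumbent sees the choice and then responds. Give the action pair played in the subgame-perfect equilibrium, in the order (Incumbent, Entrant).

(Accommodate, E4)

Work backward from Incumbent's decision.
- E1: Incumbent compares 7, 13 and picks Fight; Entrant would get 6.
- E2: Incumbent compares 12, 7 and picks Accommodate; Entrant would get 7.
- E3: Incumbent compares 12, 2 and picks Accommodate; Entrant would get 10.
- E4: Incumbent compares 13, 12 and picks Accommodate; Entrant would get 14.
Among 6, 7, 10, 14, the best is 14 at E4. Subgame-perfect outcome: (Accommodate, E4) with payoffs (13, 14).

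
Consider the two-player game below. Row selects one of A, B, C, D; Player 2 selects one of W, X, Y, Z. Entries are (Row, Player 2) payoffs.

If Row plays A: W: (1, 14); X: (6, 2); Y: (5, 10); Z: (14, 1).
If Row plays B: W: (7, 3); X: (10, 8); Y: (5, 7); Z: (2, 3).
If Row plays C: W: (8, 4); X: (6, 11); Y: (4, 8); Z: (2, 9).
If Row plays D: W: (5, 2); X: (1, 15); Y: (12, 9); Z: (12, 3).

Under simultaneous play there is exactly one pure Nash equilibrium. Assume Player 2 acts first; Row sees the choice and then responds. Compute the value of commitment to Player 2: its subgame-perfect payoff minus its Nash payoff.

1

Backward induction with Player 2 moving first.
- W: Row compares 1, 7, 8, 5 and picks C; Player 2 would get 4.
- X: Row compares 6, 10, 6, 1 and picks B; Player 2 would get 8.
- Y: Row compares 5, 5, 4, 12 and picks D; Player 2 would get 9.
- Z: Row compares 14, 2, 2, 12 and picks A; Player 2 would get 1.
Player 2's induced payoffs are 4, 8, 9, 1, so Player 2 commits to Y. Subgame-perfect outcome: (D, Y) with payoffs (12, 9).
For the simultaneous game, intersect best replies.
Row's best replies: W→C; X→B; Y→D; Z→A.
Player 2's best replies: A→W; B→X; C→X; D→X.
Only (B, X) has each player best-responding; Nash payoffs (10, 8).
Player 2's commitment gain: 9 − 8 = 1.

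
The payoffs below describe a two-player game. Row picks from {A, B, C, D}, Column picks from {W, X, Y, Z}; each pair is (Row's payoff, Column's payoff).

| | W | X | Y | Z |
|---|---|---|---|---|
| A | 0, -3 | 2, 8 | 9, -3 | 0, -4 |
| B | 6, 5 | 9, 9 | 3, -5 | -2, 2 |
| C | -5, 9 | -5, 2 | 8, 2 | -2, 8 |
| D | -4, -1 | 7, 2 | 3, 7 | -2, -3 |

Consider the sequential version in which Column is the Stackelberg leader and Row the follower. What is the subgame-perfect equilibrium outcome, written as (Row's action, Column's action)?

(B, X)

Solve by backward induction (Column leads).
- W: BR = B, leader payoff 5.
- X: BR = B, leader payoff 9.
- Y: BR = A, leader payoff -3.
- Z: BR = A, leader payoff -4.
Among 5, 9, -3, -4, the best is 9 at X. Subgame-perfect outcome: (B, X) with payoffs (9, 9).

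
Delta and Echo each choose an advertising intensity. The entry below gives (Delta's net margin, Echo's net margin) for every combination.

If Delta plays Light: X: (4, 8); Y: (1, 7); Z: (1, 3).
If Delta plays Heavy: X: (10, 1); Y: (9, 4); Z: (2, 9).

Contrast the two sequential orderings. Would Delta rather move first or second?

If Delta leads: Echo's best replies are Light→X, Heavy→Z; Delta's induced payoffs 4, 2; outcome (Light, X), payoffs (4, 8).
If Echo leads: Delta's best replies are X→Heavy, Y→Heavy, Z→Heavy; Echo's induced payoffs 1, 4, 9; outcome (Heavy, Z), payoffs (2, 9).
Delta gets 4 moving first and 2 moving second, so Delta prefers to move first.

first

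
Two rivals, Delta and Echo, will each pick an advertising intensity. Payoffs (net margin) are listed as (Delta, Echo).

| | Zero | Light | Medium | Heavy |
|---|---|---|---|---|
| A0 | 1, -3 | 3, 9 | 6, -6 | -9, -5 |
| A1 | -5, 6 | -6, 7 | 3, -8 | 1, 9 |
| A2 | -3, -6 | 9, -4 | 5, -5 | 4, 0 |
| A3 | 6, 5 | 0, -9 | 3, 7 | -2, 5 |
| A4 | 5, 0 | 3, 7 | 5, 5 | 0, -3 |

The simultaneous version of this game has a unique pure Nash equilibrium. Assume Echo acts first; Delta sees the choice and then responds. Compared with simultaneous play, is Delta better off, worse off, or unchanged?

better off

Solve by backward induction (Echo leads).
- Zero: BR = A3, leader payoff 5.
- Light: BR = A2, leader payoff -4.
- Medium: BR = A0, leader payoff -6.
- Heavy: BR = A2, leader payoff 0.
Maximizing over 5, -4, -6, 0, Echo chooses Zero. Subgame-perfect outcome: (A3, Zero) with payoffs (6, 5).
Now find the simultaneous Nash equilibrium.
Delta's best replies: Zero→A3; Light→A2; Medium→A0; Heavy→A2.
Echo's best replies: A0→Light; A1→Heavy; A2→Heavy; A3→Medium; A4→Light.
The unique mutual best reply is (A2, Heavy), giving (4, 0).
Delta earns 6 sequentially versus 4 at the Nash outcome: better off.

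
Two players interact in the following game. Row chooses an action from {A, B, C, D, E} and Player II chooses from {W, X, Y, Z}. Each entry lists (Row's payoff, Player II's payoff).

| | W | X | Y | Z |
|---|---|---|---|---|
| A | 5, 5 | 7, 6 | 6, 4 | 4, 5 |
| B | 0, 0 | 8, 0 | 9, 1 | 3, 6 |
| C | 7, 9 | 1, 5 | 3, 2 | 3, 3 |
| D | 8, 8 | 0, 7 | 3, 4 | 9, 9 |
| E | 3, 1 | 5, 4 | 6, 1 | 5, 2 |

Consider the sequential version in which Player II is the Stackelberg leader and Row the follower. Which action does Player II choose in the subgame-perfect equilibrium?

Solve by backward induction (Player II leads).
- W → Row plays D (best of 5, 0, 7, 8, 3); Player II gets 8.
- X → Row plays B (best of 7, 8, 1, 0, 5); Player II gets 0.
- Y → Row plays B (best of 6, 9, 3, 3, 6); Player II gets 1.
- Z → Row plays D (best of 4, 3, 3, 9, 5); Player II gets 9.
Maximizing over 8, 0, 1, 9, Player II chooses Z. Subgame-perfect outcome: (D, Z) with payoffs (9, 9).

Z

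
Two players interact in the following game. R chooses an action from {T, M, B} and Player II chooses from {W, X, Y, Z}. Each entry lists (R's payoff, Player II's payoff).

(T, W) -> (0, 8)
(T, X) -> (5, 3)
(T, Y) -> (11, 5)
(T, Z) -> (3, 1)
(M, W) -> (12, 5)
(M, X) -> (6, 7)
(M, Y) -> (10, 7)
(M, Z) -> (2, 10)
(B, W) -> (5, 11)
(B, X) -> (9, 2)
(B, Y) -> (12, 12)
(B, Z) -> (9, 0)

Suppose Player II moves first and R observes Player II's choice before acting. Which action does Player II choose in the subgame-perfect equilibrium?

Y

Solve by backward induction (Player II leads).
- W: R compares 0, 12, 5 and picks M; Player II would get 5.
- X: R compares 5, 6, 9 and picks B; Player II would get 2.
- Y: R compares 11, 10, 12 and picks B; Player II would get 12.
- Z: R compares 3, 2, 9 and picks B; Player II would get 0.
Among 5, 2, 12, 0, the best is 12 at Y. Subgame-perfect outcome: (B, Y) with payoffs (12, 12).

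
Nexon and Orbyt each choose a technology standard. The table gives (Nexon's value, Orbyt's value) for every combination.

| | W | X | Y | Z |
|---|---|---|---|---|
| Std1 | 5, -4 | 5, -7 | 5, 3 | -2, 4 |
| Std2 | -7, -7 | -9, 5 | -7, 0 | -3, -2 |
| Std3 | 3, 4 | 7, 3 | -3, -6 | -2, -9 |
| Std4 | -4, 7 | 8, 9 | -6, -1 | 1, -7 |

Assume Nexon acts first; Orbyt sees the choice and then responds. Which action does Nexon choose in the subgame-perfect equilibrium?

Std4

Orbyt best-responds to each possible Nexon move:
- Std1: BR = Z, leader payoff -2.
- Std2: BR = X, leader payoff -9.
- Std3: BR = W, leader payoff 3.
- Std4: BR = X, leader payoff 8.
Among -2, -9, 3, 8, the best is 8 at Std4. Subgame-perfect outcome: (Std4, X) with payoffs (8, 9).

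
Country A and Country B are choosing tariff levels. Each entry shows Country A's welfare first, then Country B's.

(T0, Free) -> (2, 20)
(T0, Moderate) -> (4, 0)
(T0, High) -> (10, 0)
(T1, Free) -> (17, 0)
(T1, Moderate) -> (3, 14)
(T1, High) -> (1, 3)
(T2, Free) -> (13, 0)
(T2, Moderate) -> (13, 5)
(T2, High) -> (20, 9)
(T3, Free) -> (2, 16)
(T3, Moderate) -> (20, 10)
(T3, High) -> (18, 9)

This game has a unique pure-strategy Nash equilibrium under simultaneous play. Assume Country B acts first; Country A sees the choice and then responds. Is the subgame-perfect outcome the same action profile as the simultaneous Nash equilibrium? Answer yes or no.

no

Work backward from Country A's decision.
- Free: Country A compares 2, 17, 13, 2 and picks T1; Country B would get 0.
- Moderate: Country A compares 4, 3, 13, 20 and picks T3; Country B would get 10.
- High: Country A compares 10, 1, 20, 18 and picks T2; Country B would get 9.
Country B's induced payoffs are 0, 10, 9, so Country B commits to Moderate. Subgame-perfect outcome: (T3, Moderate) with payoffs (20, 10).
Now find the simultaneous Nash equilibrium.
Country A's best replies: Free→T1; Moderate→T3; High→T2.
Country B's best replies: T0→Free; T1→Moderate; T2→High; T3→Free.
Only (T2, High) has each player best-responding; Nash payoffs (20, 9).
Sequential outcome (T3, Moderate) differs from the Nash profile (T2, High).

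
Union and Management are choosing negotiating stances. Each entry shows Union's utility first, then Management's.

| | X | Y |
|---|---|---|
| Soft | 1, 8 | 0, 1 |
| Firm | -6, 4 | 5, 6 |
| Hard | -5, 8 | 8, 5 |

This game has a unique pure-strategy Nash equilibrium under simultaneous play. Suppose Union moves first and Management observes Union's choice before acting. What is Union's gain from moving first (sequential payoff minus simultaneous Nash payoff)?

Management best-responds to each possible Union move:
- Soft: BR = X, leader payoff 1.
- Firm: BR = Y, leader payoff 5.
- Hard: BR = X, leader payoff -5.
Union's induced payoffs are 1, 5, -5, so Union commits to Firm. Subgame-perfect outcome: (Firm, Y) with payoffs (5, 6).
Now find the simultaneous Nash equilibrium.
Union's best replies: X→Soft; Y→Hard.
Management's best replies: Soft→X; Firm→Y; Hard→X.
The unique mutual best reply is (Soft, X), giving (1, 8).
Union's commitment gain: 5 − 1 = 4.

4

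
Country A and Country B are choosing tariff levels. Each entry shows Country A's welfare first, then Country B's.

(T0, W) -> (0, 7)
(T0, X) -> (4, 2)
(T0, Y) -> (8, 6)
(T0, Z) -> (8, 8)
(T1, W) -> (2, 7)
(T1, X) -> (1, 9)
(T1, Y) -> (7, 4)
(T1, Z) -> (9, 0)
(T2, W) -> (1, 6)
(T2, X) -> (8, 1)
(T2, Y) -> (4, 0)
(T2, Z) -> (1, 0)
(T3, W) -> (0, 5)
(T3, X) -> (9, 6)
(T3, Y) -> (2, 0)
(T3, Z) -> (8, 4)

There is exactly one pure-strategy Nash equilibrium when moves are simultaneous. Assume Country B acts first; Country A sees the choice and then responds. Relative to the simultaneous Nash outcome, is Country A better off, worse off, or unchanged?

worse off

Backward induction with Country B moving first.
- W: Country A compares 0, 2, 1, 0 and picks T1; Country B would get 7.
- X: Country A compares 4, 1, 8, 9 and picks T3; Country B would get 6.
- Y: Country A compares 8, 7, 4, 2 and picks T0; Country B would get 6.
- Z: Country A compares 8, 9, 1, 8 and picks T1; Country B would get 0.
Maximizing over 7, 6, 6, 0, Country B chooses W. Subgame-perfect outcome: (T1, W) with payoffs (2, 7).
For the simultaneous game, intersect best replies.
Country A's best replies: W→T1; X→T3; Y→T0; Z→T1.
Country B's best replies: T0→Z; T1→X; T2→W; T3→X.
Only (T3, X) has each player best-responding; Nash payoffs (9, 6).
Country A earns 2 sequentially versus 9 at the Nash outcome: worse off.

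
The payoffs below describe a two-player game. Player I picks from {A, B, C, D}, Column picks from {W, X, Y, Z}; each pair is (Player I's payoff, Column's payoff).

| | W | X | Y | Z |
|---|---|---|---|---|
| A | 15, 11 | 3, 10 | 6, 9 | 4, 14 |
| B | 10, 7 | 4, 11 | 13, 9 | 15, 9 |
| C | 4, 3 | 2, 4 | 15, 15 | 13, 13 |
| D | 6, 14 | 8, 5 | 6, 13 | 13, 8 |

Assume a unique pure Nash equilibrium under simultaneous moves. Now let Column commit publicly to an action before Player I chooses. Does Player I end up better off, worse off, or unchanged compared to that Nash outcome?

Solve by backward induction (Column leads).
- W: BR = A, leader payoff 11.
- X: BR = D, leader payoff 5.
- Y: BR = C, leader payoff 15.
- Z: BR = B, leader payoff 9.
Among 11, 5, 15, 9, the best is 15 at Y. Subgame-perfect outcome: (C, Y) with payoffs (15, 15).
Now find the simultaneous Nash equilibrium.
Player I's best replies: W→A; X→D; Y→C; Z→B.
Column's best replies: A→Z; B→X; C→Y; D→W.
The unique mutual best reply is (C, Y), giving (15, 15).
Player I earns 15 sequentially versus 15 at the Nash outcome: unchanged.

unchanged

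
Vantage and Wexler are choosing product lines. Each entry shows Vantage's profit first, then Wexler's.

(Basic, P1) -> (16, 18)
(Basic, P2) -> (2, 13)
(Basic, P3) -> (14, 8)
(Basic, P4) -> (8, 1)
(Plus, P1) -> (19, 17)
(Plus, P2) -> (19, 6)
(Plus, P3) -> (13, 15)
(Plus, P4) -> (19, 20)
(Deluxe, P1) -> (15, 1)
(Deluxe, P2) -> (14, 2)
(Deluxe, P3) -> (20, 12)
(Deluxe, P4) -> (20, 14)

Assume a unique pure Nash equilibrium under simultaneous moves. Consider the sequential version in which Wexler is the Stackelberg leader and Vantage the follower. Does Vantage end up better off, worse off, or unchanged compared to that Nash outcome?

worse off

Solve by backward induction (Wexler leads).
- P1 → Vantage plays Plus (best of 16, 19, 15); Wexler gets 17.
- P2 → Vantage plays Plus (best of 2, 19, 14); Wexler gets 6.
- P3 → Vantage plays Deluxe (best of 14, 13, 20); Wexler gets 12.
- P4 → Vantage plays Deluxe (best of 8, 19, 20); Wexler gets 14.
Among 17, 6, 12, 14, the best is 17 at P1. Subgame-perfect outcome: (Plus, P1) with payoffs (19, 17).
For the simultaneous game, intersect best replies.
Vantage's best replies: P1→Plus; P2→Plus; P3→Deluxe; P4→Deluxe.
Wexler's best replies: Basic→P1; Plus→P4; Deluxe→P4.
Only (Deluxe, P4) has each player best-responding; Nash payoffs (20, 14).
Vantage earns 19 sequentially versus 20 at the Nash outcome: worse off.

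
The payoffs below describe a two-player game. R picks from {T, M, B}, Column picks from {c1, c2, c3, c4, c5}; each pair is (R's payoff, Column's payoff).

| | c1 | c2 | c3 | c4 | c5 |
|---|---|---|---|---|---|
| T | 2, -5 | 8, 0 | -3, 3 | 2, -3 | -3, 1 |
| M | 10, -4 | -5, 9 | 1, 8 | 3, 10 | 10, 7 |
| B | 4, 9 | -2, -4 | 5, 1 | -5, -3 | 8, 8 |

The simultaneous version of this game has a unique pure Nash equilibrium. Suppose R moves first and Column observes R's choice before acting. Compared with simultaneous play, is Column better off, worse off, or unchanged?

Solve by backward induction (R leads).
- T: Column compares -5, 0, 3, -3, 1 and picks c3; R would get -3.
- M: Column compares -4, 9, 8, 10, 7 and picks c4; R would get 3.
- B: Column compares 9, -4, 1, -3, 8 and picks c1; R would get 4.
R's induced payoffs are -3, 3, 4, so R commits to B. Subgame-perfect outcome: (B, c1) with payoffs (4, 9).
Now find the simultaneous Nash equilibrium.
R's best replies: c1→M; c2→T; c3→B; c4→M; c5→M.
Column's best replies: T→c3; M→c4; B→c1.
The unique mutual best reply is (M, c4), giving (3, 10).
Column earns 9 sequentially versus 10 at the Nash outcome: worse off.

worse off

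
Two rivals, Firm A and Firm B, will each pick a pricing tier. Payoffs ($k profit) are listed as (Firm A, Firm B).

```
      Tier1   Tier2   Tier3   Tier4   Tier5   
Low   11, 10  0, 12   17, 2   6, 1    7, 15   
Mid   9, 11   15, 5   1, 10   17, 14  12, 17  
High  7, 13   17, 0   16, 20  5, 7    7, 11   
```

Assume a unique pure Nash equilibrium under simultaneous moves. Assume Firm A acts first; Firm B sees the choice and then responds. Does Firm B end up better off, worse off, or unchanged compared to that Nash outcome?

better off

Backward induction with Firm A moving first.
- Low: Firm B compares 10, 12, 2, 1, 15 and picks Tier5; Firm A would get 7.
- Mid: Firm B compares 11, 5, 10, 14, 17 and picks Tier5; Firm A would get 12.
- High: Firm B compares 13, 0, 20, 7, 11 and picks Tier3; Firm A would get 16.
Firm A's induced payoffs are 7, 12, 16, so Firm A commits to High. Subgame-perfect outcome: (High, Tier3) with payoffs (16, 20).
Under simultaneous play:
Firm A's best replies: Tier1→Low; Tier2→High; Tier3→Low; Tier4→Mid; Tier5→Mid.
Firm B's best replies: Low→Tier5; Mid→Tier5; High→Tier3.
The unique mutual best reply is (Mid, Tier5), giving (12, 17).
Firm B earns 20 sequentially versus 17 at the Nash outcome: better off.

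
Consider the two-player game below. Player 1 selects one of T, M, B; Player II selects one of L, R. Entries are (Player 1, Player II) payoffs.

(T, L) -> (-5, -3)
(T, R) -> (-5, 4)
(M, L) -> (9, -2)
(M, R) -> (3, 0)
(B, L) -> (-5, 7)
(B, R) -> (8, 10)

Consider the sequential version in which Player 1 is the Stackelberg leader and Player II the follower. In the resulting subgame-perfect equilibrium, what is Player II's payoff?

Solve by backward induction (Player 1 leads).
- T: BR = R, leader payoff -5.
- M: BR = R, leader payoff 3.
- B: BR = R, leader payoff 8.
Maximizing over -5, 3, 8, Player 1 chooses B. Subgame-perfect outcome: (B, R) with payoffs (8, 10).

10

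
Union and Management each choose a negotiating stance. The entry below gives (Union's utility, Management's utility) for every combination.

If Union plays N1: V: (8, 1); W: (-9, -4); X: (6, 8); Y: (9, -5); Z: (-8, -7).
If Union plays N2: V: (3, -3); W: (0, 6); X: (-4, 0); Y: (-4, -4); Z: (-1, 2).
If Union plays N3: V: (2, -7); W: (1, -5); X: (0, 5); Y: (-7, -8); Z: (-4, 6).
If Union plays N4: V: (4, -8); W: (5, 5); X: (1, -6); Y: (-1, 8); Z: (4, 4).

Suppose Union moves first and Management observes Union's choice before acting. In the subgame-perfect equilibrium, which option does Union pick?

Management best-responds to each possible Union move:
- N1 → Management plays X (best of 1, -4, 8, -5, -7); Union gets 6.
- N2 → Management plays W (best of -3, 6, 0, -4, 2); Union gets 0.
- N3 → Management plays Z (best of -7, -5, 5, -8, 6); Union gets -4.
- N4 → Management plays Y (best of -8, 5, -6, 8, 4); Union gets -1.
Among 6, 0, -4, -1, the best is 6 at N1. Subgame-perfect outcome: (N1, X) with payoffs (6, 8).

N1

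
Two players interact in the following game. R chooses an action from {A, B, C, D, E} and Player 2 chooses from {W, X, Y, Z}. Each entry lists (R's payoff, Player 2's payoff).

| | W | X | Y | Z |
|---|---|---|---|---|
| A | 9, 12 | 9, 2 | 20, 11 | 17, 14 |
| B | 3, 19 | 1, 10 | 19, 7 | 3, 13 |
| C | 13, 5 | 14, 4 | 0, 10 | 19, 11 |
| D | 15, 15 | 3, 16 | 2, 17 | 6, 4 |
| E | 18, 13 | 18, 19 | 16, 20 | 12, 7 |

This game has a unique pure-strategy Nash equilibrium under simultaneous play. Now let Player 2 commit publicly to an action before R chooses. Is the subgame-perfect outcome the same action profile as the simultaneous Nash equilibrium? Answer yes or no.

Work backward from R's decision.
- W → R plays E (best of 9, 3, 13, 15, 18); Player 2 gets 13.
- X → R plays E (best of 9, 1, 14, 3, 18); Player 2 gets 19.
- Y → R plays A (best of 20, 19, 0, 2, 16); Player 2 gets 11.
- Z → R plays C (best of 17, 3, 19, 6, 12); Player 2 gets 11.
Player 2's induced payoffs are 13, 19, 11, 11, so Player 2 commits to X. Subgame-perfect outcome: (E, X) with payoffs (18, 19).
Now find the simultaneous Nash equilibrium.
R's best replies: W→E; X→E; Y→A; Z→C.
Player 2's best replies: A→Z; B→W; C→Z; D→Y; E→Y.
Only (C, Z) has each player best-responding; Nash payoffs (19, 11).
Sequential outcome (E, X) differs from the Nash profile (C, Z).

no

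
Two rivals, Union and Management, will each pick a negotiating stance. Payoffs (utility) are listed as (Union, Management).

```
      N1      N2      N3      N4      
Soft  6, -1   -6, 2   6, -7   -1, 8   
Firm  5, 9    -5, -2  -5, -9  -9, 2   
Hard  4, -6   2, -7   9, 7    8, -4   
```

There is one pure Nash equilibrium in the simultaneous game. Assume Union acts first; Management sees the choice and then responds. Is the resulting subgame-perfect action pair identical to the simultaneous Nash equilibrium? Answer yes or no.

Management best-responds to each possible Union move:
- Soft: BR = N4, leader payoff -1.
- Firm: BR = N1, leader payoff 5.
- Hard: BR = N3, leader payoff 9.
Among -1, 5, 9, the best is 9 at Hard. Subgame-perfect outcome: (Hard, N3) with payoffs (9, 7).
Now find the simultaneous Nash equilibrium.
Union's best replies: N1→Soft; N2→Hard; N3→Hard; N4→Hard.
Management's best replies: Soft→N4; Firm→N1; Hard→N3.
Only (Hard, N3) has each player best-responding; Nash payoffs (9, 7).
Sequential outcome (Hard, N3) coincides with the Nash profile (Hard, N3).

yes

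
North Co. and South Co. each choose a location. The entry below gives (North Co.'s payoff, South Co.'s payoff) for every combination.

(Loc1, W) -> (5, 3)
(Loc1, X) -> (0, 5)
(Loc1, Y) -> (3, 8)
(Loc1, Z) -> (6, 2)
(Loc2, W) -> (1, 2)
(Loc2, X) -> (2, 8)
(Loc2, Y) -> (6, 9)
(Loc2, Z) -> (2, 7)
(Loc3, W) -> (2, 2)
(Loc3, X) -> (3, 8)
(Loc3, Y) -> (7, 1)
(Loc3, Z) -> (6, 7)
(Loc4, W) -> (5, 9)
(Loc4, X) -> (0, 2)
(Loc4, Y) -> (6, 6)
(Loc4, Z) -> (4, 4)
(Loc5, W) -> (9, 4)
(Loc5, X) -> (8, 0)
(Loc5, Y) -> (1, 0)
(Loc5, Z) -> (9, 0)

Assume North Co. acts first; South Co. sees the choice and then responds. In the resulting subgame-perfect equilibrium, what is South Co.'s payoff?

4

Work backward from South Co.'s decision.
- Loc1: South Co. compares 3, 5, 8, 2 and picks Y; North Co. would get 3.
- Loc2: South Co. compares 2, 8, 9, 7 and picks Y; North Co. would get 6.
- Loc3: South Co. compares 2, 8, 1, 7 and picks X; North Co. would get 3.
- Loc4: South Co. compares 9, 2, 6, 4 and picks W; North Co. would get 5.
- Loc5: South Co. compares 4, 0, 0, 0 and picks W; North Co. would get 9.
Maximizing over 3, 6, 3, 5, 9, North Co. chooses Loc5. Subgame-perfect outcome: (Loc5, W) with payoffs (9, 4).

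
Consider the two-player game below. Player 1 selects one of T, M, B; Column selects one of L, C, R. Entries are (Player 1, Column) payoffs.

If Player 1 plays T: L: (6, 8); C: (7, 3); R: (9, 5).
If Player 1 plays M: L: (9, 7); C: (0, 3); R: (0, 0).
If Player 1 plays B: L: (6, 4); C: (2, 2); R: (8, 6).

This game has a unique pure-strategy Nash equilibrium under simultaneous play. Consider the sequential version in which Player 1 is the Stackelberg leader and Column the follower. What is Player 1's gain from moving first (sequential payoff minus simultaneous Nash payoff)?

0

Solve by backward induction (Player 1 leads).
- T: Column compares 8, 3, 5 and picks L; Player 1 would get 6.
- M: Column compares 7, 3, 0 and picks L; Player 1 would get 9.
- B: Column compares 4, 2, 6 and picks R; Player 1 would get 8.
Among 6, 9, 8, the best is 9 at M. Subgame-perfect outcome: (M, L) with payoffs (9, 7).
For the simultaneous game, intersect best replies.
Player 1's best replies: L→M; C→T; R→T.
Column's best replies: T→L; M→L; B→R.
Only (M, L) has each player best-responding; Nash payoffs (9, 7).
Player 1's commitment gain: 9 − 9 = 0.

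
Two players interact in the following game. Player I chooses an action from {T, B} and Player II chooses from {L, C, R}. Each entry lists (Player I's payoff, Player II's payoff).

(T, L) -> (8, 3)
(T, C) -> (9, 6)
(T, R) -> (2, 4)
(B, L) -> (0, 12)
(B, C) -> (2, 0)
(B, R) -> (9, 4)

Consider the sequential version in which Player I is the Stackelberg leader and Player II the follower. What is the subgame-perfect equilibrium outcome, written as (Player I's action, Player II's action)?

(T, C)

Backward induction with Player I moving first.
- T: Player II compares 3, 6, 4 and picks C; Player I would get 9.
- B: Player II compares 12, 0, 4 and picks L; Player I would get 0.
Player I's induced payoffs are 9, 0, so Player I commits to T. Subgame-perfect outcome: (T, C) with payoffs (9, 6).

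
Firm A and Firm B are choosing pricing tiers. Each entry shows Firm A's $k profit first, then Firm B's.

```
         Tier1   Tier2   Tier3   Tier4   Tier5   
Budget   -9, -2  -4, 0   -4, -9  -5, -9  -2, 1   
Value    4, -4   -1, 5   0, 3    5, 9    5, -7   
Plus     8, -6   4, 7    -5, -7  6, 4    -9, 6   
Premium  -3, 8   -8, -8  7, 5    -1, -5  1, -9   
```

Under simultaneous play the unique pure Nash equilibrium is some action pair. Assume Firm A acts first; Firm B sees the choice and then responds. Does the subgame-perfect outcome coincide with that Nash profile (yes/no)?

Firm B best-responds to each possible Firm A move:
- Budget: Firm B compares -2, 0, -9, -9, 1 and picks Tier5; Firm A would get -2.
- Value: Firm B compares -4, 5, 3, 9, -7 and picks Tier4; Firm A would get 5.
- Plus: Firm B compares -6, 7, -7, 4, 6 and picks Tier2; Firm A would get 4.
- Premium: Firm B compares 8, -8, 5, -5, -9 and picks Tier1; Firm A would get -3.
Maximizing over -2, 5, 4, -3, Firm A chooses Value. Subgame-perfect outcome: (Value, Tier4) with payoffs (5, 9).
For the simultaneous game, intersect best replies.
Firm A's best replies: Tier1→Plus; Tier2→Plus; Tier3→Premium; Tier4→Plus; Tier5→Value.
Firm B's best replies: Budget→Tier5; Value→Tier4; Plus→Tier2; Premium→Tier1.
The unique mutual best reply is (Plus, Tier2), giving (4, 7).
Sequential outcome (Value, Tier4) differs from the Nash profile (Plus, Tier2).

no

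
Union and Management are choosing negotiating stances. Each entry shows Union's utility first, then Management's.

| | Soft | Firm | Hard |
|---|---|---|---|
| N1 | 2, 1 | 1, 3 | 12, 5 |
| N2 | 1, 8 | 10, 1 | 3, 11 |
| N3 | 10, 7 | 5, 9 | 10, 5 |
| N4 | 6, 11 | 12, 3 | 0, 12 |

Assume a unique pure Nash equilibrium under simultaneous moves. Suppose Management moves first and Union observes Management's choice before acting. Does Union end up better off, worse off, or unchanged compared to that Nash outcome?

worse off

Solve by backward induction (Management leads).
- Soft: BR = N3, leader payoff 7.
- Firm: BR = N4, leader payoff 3.
- Hard: BR = N1, leader payoff 5.
Maximizing over 7, 3, 5, Management chooses Soft. Subgame-perfect outcome: (N3, Soft) with payoffs (10, 7).
Now find the simultaneous Nash equilibrium.
Union's best replies: Soft→N3; Firm→N4; Hard→N1.
Management's best replies: N1→Hard; N2→Hard; N3→Firm; N4→Hard.
The unique mutual best reply is (N1, Hard), giving (12, 5).
Union earns 10 sequentially versus 12 at the Nash outcome: worse off.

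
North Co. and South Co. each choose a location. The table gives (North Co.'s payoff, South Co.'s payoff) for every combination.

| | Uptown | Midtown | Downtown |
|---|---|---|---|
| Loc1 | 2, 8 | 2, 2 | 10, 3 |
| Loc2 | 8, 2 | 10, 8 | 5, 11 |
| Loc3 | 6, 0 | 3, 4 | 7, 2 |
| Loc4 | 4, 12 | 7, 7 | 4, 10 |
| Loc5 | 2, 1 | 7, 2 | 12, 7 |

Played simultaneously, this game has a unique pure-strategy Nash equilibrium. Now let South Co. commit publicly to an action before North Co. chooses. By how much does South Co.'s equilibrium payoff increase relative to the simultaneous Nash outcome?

1

North Co. best-responds to each possible South Co. move:
- Uptown: BR = Loc2, leader payoff 2.
- Midtown: BR = Loc2, leader payoff 8.
- Downtown: BR = Loc5, leader payoff 7.
Maximizing over 2, 8, 7, South Co. chooses Midtown. Subgame-perfect outcome: (Loc2, Midtown) with payoffs (10, 8).
For the simultaneous game, intersect best replies.
North Co.'s best replies: Uptown→Loc2; Midtown→Loc2; Downtown→Loc5.
South Co.'s best replies: Loc1→Uptown; Loc2→Downtown; Loc3→Midtown; Loc4→Uptown; Loc5→Downtown.
The unique mutual best reply is (Loc5, Downtown), giving (12, 7).
South Co.'s commitment gain: 8 − 7 = 1.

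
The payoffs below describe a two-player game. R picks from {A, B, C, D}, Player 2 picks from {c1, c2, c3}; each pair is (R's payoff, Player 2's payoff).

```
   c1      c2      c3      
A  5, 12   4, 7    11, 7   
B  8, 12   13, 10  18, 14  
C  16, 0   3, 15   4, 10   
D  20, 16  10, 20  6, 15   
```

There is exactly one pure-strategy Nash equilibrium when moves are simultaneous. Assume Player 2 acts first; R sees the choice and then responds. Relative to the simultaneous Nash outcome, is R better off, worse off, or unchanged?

better off

Backward induction with Player 2 moving first.
- c1: R compares 5, 8, 16, 20 and picks D; Player 2 would get 16.
- c2: R compares 4, 13, 3, 10 and picks B; Player 2 would get 10.
- c3: R compares 11, 18, 4, 6 and picks B; Player 2 would get 14.
Among 16, 10, 14, the best is 16 at c1. Subgame-perfect outcome: (D, c1) with payoffs (20, 16).
Under simultaneous play:
R's best replies: c1→D; c2→B; c3→B.
Player 2's best replies: A→c1; B→c3; C→c2; D→c2.
The unique mutual best reply is (B, c3), giving (18, 14).
R earns 20 sequentially versus 18 at the Nash outcome: better off.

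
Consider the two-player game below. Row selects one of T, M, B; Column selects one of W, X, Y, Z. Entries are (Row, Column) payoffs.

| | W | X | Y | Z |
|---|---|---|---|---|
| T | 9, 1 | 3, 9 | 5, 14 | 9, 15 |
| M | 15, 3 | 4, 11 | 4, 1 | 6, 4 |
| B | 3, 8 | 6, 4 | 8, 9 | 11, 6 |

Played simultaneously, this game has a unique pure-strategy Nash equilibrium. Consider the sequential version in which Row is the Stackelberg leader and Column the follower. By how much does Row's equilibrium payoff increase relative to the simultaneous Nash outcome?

Work backward from Column's decision.
- T → Column plays Z (best of 1, 9, 14, 15); Row gets 9.
- M → Column plays X (best of 3, 11, 1, 4); Row gets 4.
- B → Column plays Y (best of 8, 4, 9, 6); Row gets 8.
Maximizing over 9, 4, 8, Row chooses T. Subgame-perfect outcome: (T, Z) with payoffs (9, 15).
Under simultaneous play:
Row's best replies: W→M; X→B; Y→B; Z→B.
Column's best replies: T→Z; M→X; B→Y.
The unique mutual best reply is (B, Y), giving (8, 9).
Row's commitment gain: 9 − 8 = 1.

1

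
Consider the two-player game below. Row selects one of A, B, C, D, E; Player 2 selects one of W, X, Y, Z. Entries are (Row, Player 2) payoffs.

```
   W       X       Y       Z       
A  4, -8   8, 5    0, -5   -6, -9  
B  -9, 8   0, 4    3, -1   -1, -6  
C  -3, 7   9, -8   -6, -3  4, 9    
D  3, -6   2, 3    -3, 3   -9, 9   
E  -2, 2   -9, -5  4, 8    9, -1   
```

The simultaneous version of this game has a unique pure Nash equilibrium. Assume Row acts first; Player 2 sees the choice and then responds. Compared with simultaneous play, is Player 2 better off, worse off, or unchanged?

Player 2 best-responds to each possible Row move:
- A: BR = X, leader payoff 8.
- B: BR = W, leader payoff -9.
- C: BR = Z, leader payoff 4.
- D: BR = Z, leader payoff -9.
- E: BR = Y, leader payoff 4.
Row's induced payoffs are 8, -9, 4, -9, 4, so Row commits to A. Subgame-perfect outcome: (A, X) with payoffs (8, 5).
Now find the simultaneous Nash equilibrium.
Row's best replies: W→A; X→C; Y→E; Z→E.
Player 2's best replies: A→X; B→W; C→Z; D→Z; E→Y.
Only (E, Y) has each player best-responding; Nash payoffs (4, 8).
Player 2 earns 5 sequentially versus 8 at the Nash outcome: worse off.

worse off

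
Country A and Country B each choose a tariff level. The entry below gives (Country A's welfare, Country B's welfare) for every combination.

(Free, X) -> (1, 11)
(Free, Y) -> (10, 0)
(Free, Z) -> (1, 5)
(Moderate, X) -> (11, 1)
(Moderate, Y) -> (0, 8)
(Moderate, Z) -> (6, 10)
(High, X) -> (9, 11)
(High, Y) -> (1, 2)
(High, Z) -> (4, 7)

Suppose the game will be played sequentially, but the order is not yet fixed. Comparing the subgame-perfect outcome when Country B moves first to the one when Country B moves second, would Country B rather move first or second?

second

If Country A leads: Country B's best replies are Free→X, Moderate→Z, High→X; Country A's induced payoffs 1, 6, 9; outcome (High, X), payoffs (9, 11).
If Country B leads: Country A's best replies are X→Moderate, Y→Free, Z→Moderate; Country B's induced payoffs 1, 0, 10; outcome (Moderate, Z), payoffs (6, 10).
Country B gets 10 moving first and 11 moving second, so Country B prefers to move second.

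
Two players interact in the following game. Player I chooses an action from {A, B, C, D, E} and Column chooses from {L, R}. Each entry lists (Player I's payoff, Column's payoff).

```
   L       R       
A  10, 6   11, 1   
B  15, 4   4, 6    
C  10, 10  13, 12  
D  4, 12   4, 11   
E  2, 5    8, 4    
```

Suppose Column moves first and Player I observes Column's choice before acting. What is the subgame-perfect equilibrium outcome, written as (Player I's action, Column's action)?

(C, R)

Player I best-responds to each possible Column move:
- L: BR = B, leader payoff 4.
- R: BR = C, leader payoff 12.
Among 4, 12, the best is 12 at R. Subgame-perfect outcome: (C, R) with payoffs (13, 12).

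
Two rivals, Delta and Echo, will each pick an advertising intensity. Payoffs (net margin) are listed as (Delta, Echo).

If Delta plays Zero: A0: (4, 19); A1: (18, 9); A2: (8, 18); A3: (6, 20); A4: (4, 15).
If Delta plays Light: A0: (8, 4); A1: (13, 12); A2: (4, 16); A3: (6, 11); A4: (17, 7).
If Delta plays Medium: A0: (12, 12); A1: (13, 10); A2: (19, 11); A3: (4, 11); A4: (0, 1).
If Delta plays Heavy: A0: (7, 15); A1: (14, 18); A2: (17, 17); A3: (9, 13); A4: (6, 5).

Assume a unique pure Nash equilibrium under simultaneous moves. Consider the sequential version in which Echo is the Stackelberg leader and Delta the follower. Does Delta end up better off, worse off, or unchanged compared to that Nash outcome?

Backward induction with Echo moving first.
- A0: BR = Medium, leader payoff 12.
- A1: BR = Zero, leader payoff 9.
- A2: BR = Medium, leader payoff 11.
- A3: BR = Heavy, leader payoff 13.
- A4: BR = Light, leader payoff 7.
Maximizing over 12, 9, 11, 13, 7, Echo chooses A3. Subgame-perfect outcome: (Heavy, A3) with payoffs (9, 13).
Now find the simultaneous Nash equilibrium.
Delta's best replies: A0→Medium; A1→Zero; A2→Medium; A3→Heavy; A4→Light.
Echo's best replies: Zero→A3; Light→A2; Medium→A0; Heavy→A1.
The unique mutual best reply is (Medium, A0), giving (12, 12).
Delta earns 9 sequentially versus 12 at the Nash outcome: worse off.

worse off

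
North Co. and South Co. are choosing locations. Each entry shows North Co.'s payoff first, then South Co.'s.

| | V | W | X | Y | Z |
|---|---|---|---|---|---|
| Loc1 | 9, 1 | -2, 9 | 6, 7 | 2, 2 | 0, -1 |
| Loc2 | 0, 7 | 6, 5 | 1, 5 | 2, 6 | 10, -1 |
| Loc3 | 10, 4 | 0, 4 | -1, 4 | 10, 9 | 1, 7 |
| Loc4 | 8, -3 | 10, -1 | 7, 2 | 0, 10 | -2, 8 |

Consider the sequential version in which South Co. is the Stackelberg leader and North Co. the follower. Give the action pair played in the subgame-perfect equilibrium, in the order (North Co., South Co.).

(Loc3, Y)

Backward induction with South Co. moving first.
- V → North Co. plays Loc3 (best of 9, 0, 10, 8); South Co. gets 4.
- W → North Co. plays Loc4 (best of -2, 6, 0, 10); South Co. gets -1.
- X → North Co. plays Loc4 (best of 6, 1, -1, 7); South Co. gets 2.
- Y → North Co. plays Loc3 (best of 2, 2, 10, 0); South Co. gets 9.
- Z → North Co. plays Loc2 (best of 0, 10, 1, -2); South Co. gets -1.
South Co.'s induced payoffs are 4, -1, 2, 9, -1, so South Co. commits to Y. Subgame-perfect outcome: (Loc3, Y) with payoffs (10, 9).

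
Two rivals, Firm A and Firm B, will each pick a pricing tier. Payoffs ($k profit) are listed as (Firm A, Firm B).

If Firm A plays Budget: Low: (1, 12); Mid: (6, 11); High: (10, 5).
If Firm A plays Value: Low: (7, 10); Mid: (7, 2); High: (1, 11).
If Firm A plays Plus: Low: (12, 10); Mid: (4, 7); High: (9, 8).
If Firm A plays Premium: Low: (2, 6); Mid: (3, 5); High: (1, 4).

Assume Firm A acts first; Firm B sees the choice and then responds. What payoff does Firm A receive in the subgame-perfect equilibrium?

Backward induction with Firm A moving first.
- Budget → Firm B plays Low (best of 12, 11, 5); Firm A gets 1.
- Value → Firm B plays High (best of 10, 2, 11); Firm A gets 1.
- Plus → Firm B plays Low (best of 10, 7, 8); Firm A gets 12.
- Premium → Firm B plays Low (best of 6, 5, 4); Firm A gets 2.
Maximizing over 1, 1, 12, 2, Firm A chooses Plus. Subgame-perfect outcome: (Plus, Low) with payoffs (12, 10).

12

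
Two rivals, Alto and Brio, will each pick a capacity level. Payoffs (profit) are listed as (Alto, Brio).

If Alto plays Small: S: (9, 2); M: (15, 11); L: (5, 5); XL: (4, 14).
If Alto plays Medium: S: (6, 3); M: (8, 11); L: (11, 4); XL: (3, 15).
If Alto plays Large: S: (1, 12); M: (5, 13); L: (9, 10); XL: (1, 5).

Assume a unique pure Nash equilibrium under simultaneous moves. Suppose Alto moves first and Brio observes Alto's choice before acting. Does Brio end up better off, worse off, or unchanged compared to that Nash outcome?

worse off

Solve by backward induction (Alto leads).
- Small: Brio compares 2, 11, 5, 14 and picks XL; Alto would get 4.
- Medium: Brio compares 3, 11, 4, 15 and picks XL; Alto would get 3.
- Large: Brio compares 12, 13, 10, 5 and picks M; Alto would get 5.
Alto's induced payoffs are 4, 3, 5, so Alto commits to Large. Subgame-perfect outcome: (Large, M) with payoffs (5, 13).
Under simultaneous play:
Alto's best replies: S→Small; M→Small; L→Medium; XL→Small.
Brio's best replies: Small→XL; Medium→XL; Large→M.
Only (Small, XL) has each player best-responding; Nash payoffs (4, 14).
Brio earns 13 sequentially versus 14 at the Nash outcome: worse off.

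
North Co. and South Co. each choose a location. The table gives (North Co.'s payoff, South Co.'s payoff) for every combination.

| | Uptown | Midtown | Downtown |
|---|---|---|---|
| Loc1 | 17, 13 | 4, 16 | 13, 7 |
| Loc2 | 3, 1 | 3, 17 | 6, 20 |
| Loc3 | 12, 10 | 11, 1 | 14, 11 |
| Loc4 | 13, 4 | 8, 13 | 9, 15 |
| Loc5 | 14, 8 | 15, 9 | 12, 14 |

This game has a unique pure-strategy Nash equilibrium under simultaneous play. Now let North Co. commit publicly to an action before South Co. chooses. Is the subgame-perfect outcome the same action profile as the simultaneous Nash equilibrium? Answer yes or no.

yes

South Co. best-responds to each possible North Co. move:
- Loc1: BR = Midtown, leader payoff 4.
- Loc2: BR = Downtown, leader payoff 6.
- Loc3: BR = Downtown, leader payoff 14.
- Loc4: BR = Downtown, leader payoff 9.
- Loc5: BR = Downtown, leader payoff 12.
North Co.'s induced payoffs are 4, 6, 14, 9, 12, so North Co. commits to Loc3. Subgame-perfect outcome: (Loc3, Downtown) with payoffs (14, 11).
For the simultaneous game, intersect best replies.
North Co.'s best replies: Uptown→Loc1; Midtown→Loc5; Downtown→Loc3.
South Co.'s best replies: Loc1→Midtown; Loc2→Downtown; Loc3→Downtown; Loc4→Downtown; Loc5→Downtown.
Only (Loc3, Downtown) has each player best-responding; Nash payoffs (14, 11).
Sequential outcome (Loc3, Downtown) coincides with the Nash profile (Loc3, Downtown).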